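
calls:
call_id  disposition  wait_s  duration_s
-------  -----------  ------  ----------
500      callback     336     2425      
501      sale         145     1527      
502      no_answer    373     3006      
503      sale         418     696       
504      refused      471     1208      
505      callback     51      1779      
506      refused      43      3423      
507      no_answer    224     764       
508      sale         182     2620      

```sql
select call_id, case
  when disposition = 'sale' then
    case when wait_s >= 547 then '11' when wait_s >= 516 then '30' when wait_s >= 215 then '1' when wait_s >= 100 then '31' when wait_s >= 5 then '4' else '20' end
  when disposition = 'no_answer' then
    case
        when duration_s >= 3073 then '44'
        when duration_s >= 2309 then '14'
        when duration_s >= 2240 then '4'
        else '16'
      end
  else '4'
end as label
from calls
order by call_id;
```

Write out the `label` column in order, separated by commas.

4, 31, 14, 1, 4, 4, 4, 16, 31

call_id=500: disposition='callback' → outer ELSE → 4
call_id=501: disposition='sale' → inner[wait_s >= 100] → 31
call_id=502: disposition='no_answer' → inner[duration_s >= 2309] → 14
call_id=503: disposition='sale' → inner[wait_s >= 215] → 1
call_id=504: disposition='refused' → outer ELSE → 4
call_id=505: disposition='callback' → outer ELSE → 4
call_id=506: disposition='refused' → outer ELSE → 4
call_id=507: disposition='no_answer' → inner[ELSE] → 16
call_id=508: disposition='sale' → inner[wait_s >= 100] → 31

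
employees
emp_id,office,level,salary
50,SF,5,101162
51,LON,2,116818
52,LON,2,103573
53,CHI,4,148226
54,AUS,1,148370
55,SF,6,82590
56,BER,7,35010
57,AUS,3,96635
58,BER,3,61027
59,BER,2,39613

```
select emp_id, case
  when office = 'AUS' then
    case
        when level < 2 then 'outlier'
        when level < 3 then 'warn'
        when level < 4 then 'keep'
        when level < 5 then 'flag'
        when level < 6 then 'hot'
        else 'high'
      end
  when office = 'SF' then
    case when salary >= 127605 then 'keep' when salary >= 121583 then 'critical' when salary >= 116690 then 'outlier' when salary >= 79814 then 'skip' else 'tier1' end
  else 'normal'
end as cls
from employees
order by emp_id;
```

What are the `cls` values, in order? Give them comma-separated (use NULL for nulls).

skip, normal, normal, normal, outlier, skip, normal, keep, normal, normal

emp_id=50: office='SF' → inner[salary >= 79814] → skip
emp_id=51: office='LON' → outer ELSE → normal
emp_id=52: office='LON' → outer ELSE → normal
emp_id=53: office='CHI' → outer ELSE → normal
emp_id=54: office='AUS' → inner[level < 2] → outlier
emp_id=55: office='SF' → inner[salary >= 79814] → skip
emp_id=56: office='BER' → outer ELSE → normal
emp_id=57: office='AUS' → inner[level < 4] → keep
emp_id=58: office='BER' → outer ELSE → normal
emp_id=59: office='BER' → outer ELSE → normal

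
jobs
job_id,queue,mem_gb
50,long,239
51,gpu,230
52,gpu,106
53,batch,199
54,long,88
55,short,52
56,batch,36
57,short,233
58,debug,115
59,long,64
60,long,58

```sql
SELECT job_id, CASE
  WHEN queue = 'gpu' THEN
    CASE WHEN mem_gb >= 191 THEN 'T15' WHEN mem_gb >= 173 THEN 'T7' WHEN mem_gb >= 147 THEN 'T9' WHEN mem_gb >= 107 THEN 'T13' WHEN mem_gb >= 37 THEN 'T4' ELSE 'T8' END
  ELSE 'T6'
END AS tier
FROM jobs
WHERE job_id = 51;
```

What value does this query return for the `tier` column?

T15

job_id = 51: queue=gpu, mem_gb=230.
queue='gpu' → inner[mem_gb >= 191] → T15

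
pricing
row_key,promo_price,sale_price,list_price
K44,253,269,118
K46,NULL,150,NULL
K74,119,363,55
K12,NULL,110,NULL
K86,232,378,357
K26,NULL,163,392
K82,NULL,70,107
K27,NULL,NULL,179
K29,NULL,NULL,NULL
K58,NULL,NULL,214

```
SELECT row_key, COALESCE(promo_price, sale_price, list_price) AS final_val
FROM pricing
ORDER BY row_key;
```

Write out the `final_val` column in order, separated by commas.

row_key=K12: promo_price=NULL, sale_price=110 → 110
row_key=K26: promo_price=NULL, sale_price=163 → 163
row_key=K27: promo_price=NULL, sale_price=NULL, list_price=179 → 179
row_key=K29: promo_price=NULL, sale_price=NULL, list_price=NULL (all NULL) → NULL
row_key=K44: promo_price=253 → 253
row_key=K46: promo_price=NULL, sale_price=150 → 150
row_key=K58: promo_price=NULL, sale_price=NULL, list_price=214 → 214
row_key=K74: promo_price=119 → 119
row_key=K82: promo_price=NULL, sale_price=70 → 70
row_key=K86: promo_price=232 → 232

110, 163, 179, NULL, 253, 150, 214, 119, 70, 232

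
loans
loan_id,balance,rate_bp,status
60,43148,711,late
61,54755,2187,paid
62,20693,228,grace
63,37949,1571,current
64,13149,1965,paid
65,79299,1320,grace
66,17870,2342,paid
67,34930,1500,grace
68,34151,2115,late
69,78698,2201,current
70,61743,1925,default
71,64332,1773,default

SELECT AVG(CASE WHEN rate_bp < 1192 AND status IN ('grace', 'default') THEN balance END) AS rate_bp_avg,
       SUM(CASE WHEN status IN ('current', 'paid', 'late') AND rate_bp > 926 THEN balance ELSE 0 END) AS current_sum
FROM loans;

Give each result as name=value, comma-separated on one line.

[rate_bp_avg: rate_bp < 1192 AND status IN ('grace', 'default')]
loan_id=60: ✗
loan_id=61: ✗
loan_id=62: ✓ → 20693
loan_id=63: ✗
loan_id=64: ✗
loan_id=65: ✗
loan_id=66: ✗
loan_id=67: ✗
loan_id=68: ✗
loan_id=69: ✗
loan_id=70: ✗
loan_id=71: ✗
rate_bp_avg = 20693
—
[current_sum: status IN ('current', 'paid', 'late') AND rate_bp > 926]
loan_id=60: ✗
loan_id=61: ✓ → 54755
loan_id=62: ✗
loan_id=63: ✓ → 37949
loan_id=64: ✓ → 13149
loan_id=65: ✗
loan_id=66: ✓ → 17870
loan_id=67: ✗
loan_id=68: ✓ → 34151
loan_id=69: ✓ → 78698
loan_id=70: ✗
loan_id=71: ✗
current_sum = 54755 + 37949 + 13149 + 17870 + 34151 + 78698 = 236572

rate_bp_avg=20693, current_sum=236572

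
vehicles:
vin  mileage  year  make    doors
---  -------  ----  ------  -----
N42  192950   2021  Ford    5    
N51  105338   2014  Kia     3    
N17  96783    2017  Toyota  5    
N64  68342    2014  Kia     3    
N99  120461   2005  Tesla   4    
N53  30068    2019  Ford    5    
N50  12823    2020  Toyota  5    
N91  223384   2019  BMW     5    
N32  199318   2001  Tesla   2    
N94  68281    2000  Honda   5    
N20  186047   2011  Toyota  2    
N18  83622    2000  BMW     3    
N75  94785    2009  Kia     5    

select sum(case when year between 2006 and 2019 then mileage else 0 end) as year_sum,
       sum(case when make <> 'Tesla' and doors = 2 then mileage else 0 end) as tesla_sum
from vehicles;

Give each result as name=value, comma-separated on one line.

[year_sum: year between 2006 and 2019]
vin=N42: ✗
vin=N51: ✓ → 105338
vin=N17: ✓ → 96783
vin=N64: ✓ → 68342
vin=N99: ✗
vin=N53: ✓ → 30068
vin=N50: ✗
vin=N91: ✓ → 223384
vin=N32: ✗
vin=N94: ✗
vin=N20: ✓ → 186047
vin=N18: ✗
vin=N75: ✓ → 94785
year_sum = 105338 + 96783 + 68342 + 30068 + 223384 + 186047 + 94785 = 804747
—
[tesla_sum: make <> 'Tesla' and doors = 2]
vin=N42: ✗
vin=N51: ✗
vin=N17: ✗
vin=N64: ✗
vin=N99: ✗
vin=N53: ✗
vin=N50: ✗
vin=N91: ✗
vin=N32: ✗
vin=N94: ✗
vin=N20: ✓ → 186047
vin=N18: ✗
vin=N75: ✗
tesla_sum = 186047

year_sum=804747, tesla_sum=186047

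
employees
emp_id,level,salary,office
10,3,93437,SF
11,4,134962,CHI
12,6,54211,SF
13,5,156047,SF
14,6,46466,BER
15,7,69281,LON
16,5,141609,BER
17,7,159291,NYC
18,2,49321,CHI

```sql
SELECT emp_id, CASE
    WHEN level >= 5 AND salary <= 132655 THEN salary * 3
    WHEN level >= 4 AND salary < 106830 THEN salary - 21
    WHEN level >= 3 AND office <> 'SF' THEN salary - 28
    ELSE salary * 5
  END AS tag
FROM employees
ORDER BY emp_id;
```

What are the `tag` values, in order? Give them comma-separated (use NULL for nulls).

467185, 134934, 162633, 780235, 139398, 207843, 141581, 159263, 246605

emp_id=10: ELSE → 467185
emp_id=11: level >= 3 AND office <> 'SF' → 134934
emp_id=12: level >= 5 AND salary <= 132655 → 162633
emp_id=13: ELSE → 780235
emp_id=14: level >= 5 AND salary <= 132655 → 139398
emp_id=15: level >= 5 AND salary <= 132655 → 207843
emp_id=16: level >= 3 AND office <> 'SF' → 141581
emp_id=17: level >= 3 AND office <> 'SF' → 159263
emp_id=18: ELSE → 246605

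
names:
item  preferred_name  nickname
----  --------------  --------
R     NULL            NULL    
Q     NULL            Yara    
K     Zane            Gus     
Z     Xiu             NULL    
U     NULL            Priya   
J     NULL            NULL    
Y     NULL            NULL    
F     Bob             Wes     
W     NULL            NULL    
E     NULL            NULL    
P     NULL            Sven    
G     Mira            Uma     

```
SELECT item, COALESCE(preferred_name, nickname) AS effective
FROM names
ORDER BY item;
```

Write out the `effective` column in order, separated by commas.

NULL, Bob, Mira, NULL, Zane, Sven, Yara, NULL, Priya, NULL, NULL, Xiu

item=E: preferred_name=NULL, nickname=NULL (all NULL) → NULL
item=F: preferred_name=Bob → Bob
item=G: preferred_name=Mira → Mira
item=J: preferred_name=NULL, nickname=NULL (all NULL) → NULL
item=K: preferred_name=Zane → Zane
item=P: preferred_name=NULL, nickname=Sven → Sven
item=Q: preferred_name=NULL, nickname=Yara → Yara
item=R: preferred_name=NULL, nickname=NULL (all NULL) → NULL
item=U: preferred_name=NULL, nickname=Priya → Priya
item=W: preferred_name=NULL, nickname=NULL (all NULL) → NULL
item=Y: preferred_name=NULL, nickname=NULL (all NULL) → NULL
item=Z: preferred_name=Xiu → Xiu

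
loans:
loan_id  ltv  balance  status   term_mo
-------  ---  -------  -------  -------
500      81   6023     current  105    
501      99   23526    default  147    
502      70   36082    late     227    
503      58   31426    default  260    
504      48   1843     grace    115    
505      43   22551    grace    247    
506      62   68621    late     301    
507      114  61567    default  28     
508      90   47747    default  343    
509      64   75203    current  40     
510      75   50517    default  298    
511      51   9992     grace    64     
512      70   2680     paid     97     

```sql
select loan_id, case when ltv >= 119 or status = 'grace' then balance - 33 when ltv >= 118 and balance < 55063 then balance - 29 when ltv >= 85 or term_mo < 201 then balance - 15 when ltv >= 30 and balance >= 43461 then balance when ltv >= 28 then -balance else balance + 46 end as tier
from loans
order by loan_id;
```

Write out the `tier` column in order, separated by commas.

loan_id=500: ltv >= 85 or term_mo < 201 → 6008
loan_id=501: ltv >= 85 or term_mo < 201 → 23511
loan_id=502: ltv >= 28 → -36082
loan_id=503: ltv >= 28 → -31426
loan_id=504: ltv >= 119 or status = 'grace' → 1810
loan_id=505: ltv >= 119 or status = 'grace' → 22518
loan_id=506: ltv >= 30 and balance >= 43461 → 68621
loan_id=507: ltv >= 85 or term_mo < 201 → 61552
loan_id=508: ltv >= 85 or term_mo < 201 → 47732
loan_id=509: ltv >= 85 or term_mo < 201 → 75188
loan_id=510: ltv >= 30 and balance >= 43461 → 50517
loan_id=511: ltv >= 119 or status = 'grace' → 9959
loan_id=512: ltv >= 85 or term_mo < 201 → 2665

6008, 23511, -36082, -31426, 1810, 22518, 68621, 61552, 47732, 75188, 50517, 9959, 2665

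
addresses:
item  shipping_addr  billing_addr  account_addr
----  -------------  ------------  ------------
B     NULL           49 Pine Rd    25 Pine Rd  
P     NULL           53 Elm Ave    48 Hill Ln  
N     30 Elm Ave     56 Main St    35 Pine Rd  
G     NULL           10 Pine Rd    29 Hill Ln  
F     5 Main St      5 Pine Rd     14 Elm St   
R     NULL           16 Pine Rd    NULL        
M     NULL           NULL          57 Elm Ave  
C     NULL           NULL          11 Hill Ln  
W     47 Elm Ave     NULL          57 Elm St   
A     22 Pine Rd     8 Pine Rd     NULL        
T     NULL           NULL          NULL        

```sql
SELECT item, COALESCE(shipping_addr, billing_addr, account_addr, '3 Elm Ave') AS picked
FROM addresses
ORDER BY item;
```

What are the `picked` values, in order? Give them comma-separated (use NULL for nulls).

22 Pine Rd, 49 Pine Rd, 11 Hill Ln, 5 Main St, 10 Pine Rd, 57 Elm Ave, 30 Elm Ave, 53 Elm Ave, 16 Pine Rd, 3 Elm Ave, 47 Elm Ave

item=A: shipping_addr=22 Pine Rd → 22 Pine Rd
item=B: shipping_addr=NULL, billing_addr=49 Pine Rd → 49 Pine Rd
item=C: shipping_addr=NULL, billing_addr=NULL, account_addr=11 Hill Ln → 11 Hill Ln
item=F: shipping_addr=5 Main St → 5 Main St
item=G: shipping_addr=NULL, billing_addr=10 Pine Rd → 10 Pine Rd
item=M: shipping_addr=NULL, billing_addr=NULL, account_addr=57 Elm Ave → 57 Elm Ave
item=N: shipping_addr=30 Elm Ave → 30 Elm Ave
item=P: shipping_addr=NULL, billing_addr=53 Elm Ave → 53 Elm Ave
item=R: shipping_addr=NULL, billing_addr=16 Pine Rd → 16 Pine Rd
item=T: shipping_addr=NULL, billing_addr=NULL, account_addr=NULL, → literal 3 Elm Ave → 3 Elm Ave
item=W: shipping_addr=47 Elm Ave → 47 Elm Ave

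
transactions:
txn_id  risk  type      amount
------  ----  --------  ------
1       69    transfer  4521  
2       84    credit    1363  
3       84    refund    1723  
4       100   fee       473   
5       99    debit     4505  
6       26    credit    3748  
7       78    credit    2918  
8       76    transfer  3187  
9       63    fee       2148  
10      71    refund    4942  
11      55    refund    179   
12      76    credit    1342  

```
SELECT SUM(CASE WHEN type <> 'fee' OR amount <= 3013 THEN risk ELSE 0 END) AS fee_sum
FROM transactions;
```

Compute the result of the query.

txn_id=1: ✓ → 69
txn_id=2: ✓ → 84
txn_id=3: ✓ → 84
txn_id=4: ✓ → 100
txn_id=5: ✓ → 99
txn_id=6: ✓ → 26
txn_id=7: ✓ → 78
txn_id=8: ✓ → 76
txn_id=9: ✓ → 63
txn_id=10: ✓ → 71
txn_id=11: ✓ → 55
txn_id=12: ✓ → 76
fee_sum = 69 + 84 + 84 + 100 + 99 + 26 + 78 + 76 + 63 + 71 + 55 + 76 = 881

881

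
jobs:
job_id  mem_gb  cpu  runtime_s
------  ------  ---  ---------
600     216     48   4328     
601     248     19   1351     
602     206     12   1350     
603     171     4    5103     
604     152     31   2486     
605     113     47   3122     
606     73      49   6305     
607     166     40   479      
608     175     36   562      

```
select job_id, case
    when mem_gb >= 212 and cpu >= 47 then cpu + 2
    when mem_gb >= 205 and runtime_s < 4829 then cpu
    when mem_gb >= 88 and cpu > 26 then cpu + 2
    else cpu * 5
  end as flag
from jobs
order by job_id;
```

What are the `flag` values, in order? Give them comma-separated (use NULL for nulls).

50, 19, 12, 20, 33, 49, 245, 42, 38

job_id=600: mem_gb >= 212 and cpu >= 47 → 50
job_id=601: mem_gb >= 205 and runtime_s < 4829 → 19
job_id=602: mem_gb >= 205 and runtime_s < 4829 → 12
job_id=603: ELSE → 20
job_id=604: mem_gb >= 88 and cpu > 26 → 33
job_id=605: mem_gb >= 88 and cpu > 26 → 49
job_id=606: ELSE → 245
job_id=607: mem_gb >= 88 and cpu > 26 → 42
job_id=608: mem_gb >= 88 and cpu > 26 → 38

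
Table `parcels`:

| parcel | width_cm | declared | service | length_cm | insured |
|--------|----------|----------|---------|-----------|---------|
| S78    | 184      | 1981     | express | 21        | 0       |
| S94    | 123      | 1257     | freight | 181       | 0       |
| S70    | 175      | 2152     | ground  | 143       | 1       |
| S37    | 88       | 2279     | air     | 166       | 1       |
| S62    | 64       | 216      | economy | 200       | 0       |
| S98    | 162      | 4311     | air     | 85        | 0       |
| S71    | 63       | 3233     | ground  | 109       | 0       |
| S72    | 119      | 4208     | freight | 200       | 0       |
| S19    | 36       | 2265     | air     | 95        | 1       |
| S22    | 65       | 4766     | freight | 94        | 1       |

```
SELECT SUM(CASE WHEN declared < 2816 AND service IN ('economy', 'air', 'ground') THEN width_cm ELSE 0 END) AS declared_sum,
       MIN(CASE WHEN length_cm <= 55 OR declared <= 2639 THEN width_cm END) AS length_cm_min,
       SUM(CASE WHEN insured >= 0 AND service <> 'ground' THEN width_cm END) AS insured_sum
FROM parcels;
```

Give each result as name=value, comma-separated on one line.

[declared_sum: declared < 2816 AND service IN ('economy', 'air', 'ground')]
parcel=S78: ✗
parcel=S94: ✗
parcel=S70: ✓ → 175
parcel=S37: ✓ → 88
parcel=S62: ✓ → 64
parcel=S98: ✗
parcel=S71: ✗
parcel=S72: ✗
parcel=S19: ✓ → 36
parcel=S22: ✗
declared_sum = 175 + 88 + 64 + 36 = 363
—
[length_cm_min: length_cm <= 55 OR declared <= 2639]
parcel=S78: ✓ → 184
parcel=S94: ✓ → 123
parcel=S70: ✓ → 175
parcel=S37: ✓ → 88
parcel=S62: ✓ → 64
parcel=S98: ✗
parcel=S71: ✗
parcel=S72: ✗
parcel=S19: ✓ → 36
parcel=S22: ✗
length_cm_min = MIN(184, 123, 175, 88, 64, 36) = 36
—
[insured_sum: insured >= 0 AND service <> 'ground']
parcel=S78: ✓ → 184
parcel=S94: ✓ → 123
parcel=S70: ✗
parcel=S37: ✓ → 88
parcel=S62: ✓ → 64
parcel=S98: ✓ → 162
parcel=S71: ✗
parcel=S72: ✓ → 119
parcel=S19: ✓ → 36
parcel=S22: ✓ → 65
insured_sum = 184 + 123 + 88 + 64 + 162 + 119 + 36 + 65 = 841

declared_sum=363, length_cm_min=36, insured_sum=841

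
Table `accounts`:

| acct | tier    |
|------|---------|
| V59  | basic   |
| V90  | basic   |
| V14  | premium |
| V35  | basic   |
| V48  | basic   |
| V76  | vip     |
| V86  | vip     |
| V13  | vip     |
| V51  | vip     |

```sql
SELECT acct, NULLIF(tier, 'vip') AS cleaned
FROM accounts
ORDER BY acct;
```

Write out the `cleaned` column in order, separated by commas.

NULL, premium, basic, basic, NULL, basic, NULL, NULL, basic

acct=V13: tier=vip vs vip: equal → NULL
acct=V14: tier=premium vs vip: differ → premium
acct=V35: tier=basic vs vip: differ → basic
acct=V48: tier=basic vs vip: differ → basic
acct=V51: tier=vip vs vip: equal → NULL
acct=V59: tier=basic vs vip: differ → basic
acct=V76: tier=vip vs vip: equal → NULL
acct=V86: tier=vip vs vip: equal → NULL
acct=V90: tier=basic vs vip: differ → basic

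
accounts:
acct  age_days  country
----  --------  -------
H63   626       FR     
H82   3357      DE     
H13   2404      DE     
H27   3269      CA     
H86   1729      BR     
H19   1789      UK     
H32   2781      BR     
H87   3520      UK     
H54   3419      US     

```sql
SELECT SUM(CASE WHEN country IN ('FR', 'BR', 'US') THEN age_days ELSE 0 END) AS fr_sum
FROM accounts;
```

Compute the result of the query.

8555

acct=H63: ✓ → 626
acct=H82: ✗
acct=H13: ✗
acct=H27: ✗
acct=H86: ✓ → 1729
acct=H19: ✗
acct=H32: ✓ → 2781
acct=H87: ✗
acct=H54: ✓ → 3419
fr_sum = 626 + 1729 + 2781 + 3419 = 8555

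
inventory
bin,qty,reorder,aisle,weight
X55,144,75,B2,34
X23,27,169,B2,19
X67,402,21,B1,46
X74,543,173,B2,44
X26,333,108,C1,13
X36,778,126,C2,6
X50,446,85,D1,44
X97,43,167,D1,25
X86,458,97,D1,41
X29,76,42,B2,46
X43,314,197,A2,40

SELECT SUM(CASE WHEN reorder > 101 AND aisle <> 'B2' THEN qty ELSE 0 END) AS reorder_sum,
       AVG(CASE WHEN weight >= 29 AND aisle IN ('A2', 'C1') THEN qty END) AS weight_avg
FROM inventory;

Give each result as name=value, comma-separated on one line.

reorder_sum=1468, weight_avg=314

[reorder_sum: reorder > 101 AND aisle <> 'B2']
bin=X55: ✗
bin=X23: ✗
bin=X67: ✗
bin=X74: ✗
bin=X26: ✓ → 333
bin=X36: ✓ → 778
bin=X50: ✗
bin=X97: ✓ → 43
bin=X86: ✗
bin=X29: ✗
bin=X43: ✓ → 314
reorder_sum = 333 + 778 + 43 + 314 = 1468
—
[weight_avg: weight >= 29 AND aisle IN ('A2', 'C1')]
bin=X55: ✗
bin=X23: ✗
bin=X67: ✗
bin=X74: ✗
bin=X26: ✗
bin=X36: ✗
bin=X50: ✗
bin=X97: ✗
bin=X86: ✗
bin=X29: ✗
bin=X43: ✓ → 314
weight_avg = 314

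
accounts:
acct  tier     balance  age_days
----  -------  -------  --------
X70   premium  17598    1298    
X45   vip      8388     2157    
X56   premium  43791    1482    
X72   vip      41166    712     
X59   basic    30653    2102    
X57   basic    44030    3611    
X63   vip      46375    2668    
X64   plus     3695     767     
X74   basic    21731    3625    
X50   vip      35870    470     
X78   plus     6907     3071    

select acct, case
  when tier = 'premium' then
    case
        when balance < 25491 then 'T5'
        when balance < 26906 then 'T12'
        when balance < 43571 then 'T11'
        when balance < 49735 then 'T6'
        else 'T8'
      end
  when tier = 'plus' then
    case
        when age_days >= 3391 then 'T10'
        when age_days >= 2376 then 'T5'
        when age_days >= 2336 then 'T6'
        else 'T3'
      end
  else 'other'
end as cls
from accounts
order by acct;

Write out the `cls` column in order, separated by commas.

other, other, T6, other, other, other, T3, T5, other, other, T5

acct=X45: tier='vip' → outer ELSE → other
acct=X50: tier='vip' → outer ELSE → other
acct=X56: tier='premium' → inner[balance < 49735] → T6
acct=X57: tier='basic' → outer ELSE → other
acct=X59: tier='basic' → outer ELSE → other
acct=X63: tier='vip' → outer ELSE → other
acct=X64: tier='plus' → inner[ELSE] → T3
acct=X70: tier='premium' → inner[balance < 25491] → T5
acct=X72: tier='vip' → outer ELSE → other
acct=X74: tier='basic' → outer ELSE → other
acct=X78: tier='plus' → inner[age_days >= 2376] → T5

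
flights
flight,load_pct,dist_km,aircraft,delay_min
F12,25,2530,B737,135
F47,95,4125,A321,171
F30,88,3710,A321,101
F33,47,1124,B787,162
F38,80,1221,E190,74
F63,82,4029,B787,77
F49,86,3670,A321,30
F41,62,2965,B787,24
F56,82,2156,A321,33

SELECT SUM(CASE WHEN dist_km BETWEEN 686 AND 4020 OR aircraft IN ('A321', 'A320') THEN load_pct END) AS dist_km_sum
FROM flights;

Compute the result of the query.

flight=F12: ✓ → 25
flight=F47: ✓ → 95
flight=F30: ✓ → 88
flight=F33: ✓ → 47
flight=F38: ✓ → 80
flight=F63: ✗
flight=F49: ✓ → 86
flight=F41: ✓ → 62
flight=F56: ✓ → 82
dist_km_sum = 25 + 95 + 88 + 47 + 80 + 86 + 62 + 82 = 565

565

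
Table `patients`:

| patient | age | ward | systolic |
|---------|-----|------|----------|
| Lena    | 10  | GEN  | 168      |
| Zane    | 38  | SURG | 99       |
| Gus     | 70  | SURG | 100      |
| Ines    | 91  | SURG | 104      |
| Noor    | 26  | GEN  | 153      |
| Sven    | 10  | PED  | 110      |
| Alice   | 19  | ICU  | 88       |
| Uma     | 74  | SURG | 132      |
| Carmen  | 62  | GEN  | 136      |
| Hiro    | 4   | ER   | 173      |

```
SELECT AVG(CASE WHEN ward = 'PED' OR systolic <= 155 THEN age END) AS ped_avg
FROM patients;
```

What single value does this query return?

patient=Lena: ✗
patient=Zane: ✓ → 38
patient=Gus: ✓ → 70
patient=Ines: ✓ → 91
patient=Noor: ✓ → 26
patient=Sven: ✓ → 10
patient=Alice: ✓ → 19
patient=Uma: ✓ → 74
patient=Carmen: ✓ → 62
patient=Hiro: ✗
ped_avg = (38 + 70 + 91 + 26 + 10 + 19 + 74 + 62) / 8 = 48.75

48.75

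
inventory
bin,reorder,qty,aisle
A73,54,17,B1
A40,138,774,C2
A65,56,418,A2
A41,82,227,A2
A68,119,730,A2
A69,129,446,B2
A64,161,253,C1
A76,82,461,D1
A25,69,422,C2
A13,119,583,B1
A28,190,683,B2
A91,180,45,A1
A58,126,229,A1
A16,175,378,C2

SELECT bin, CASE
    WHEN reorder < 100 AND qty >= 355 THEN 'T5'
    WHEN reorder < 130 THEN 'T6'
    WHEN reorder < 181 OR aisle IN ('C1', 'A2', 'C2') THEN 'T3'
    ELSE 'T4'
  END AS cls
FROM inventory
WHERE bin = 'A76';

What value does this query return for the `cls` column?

bin = A76: reorder=82, qty=461, aisle=D1.
reorder < 100 AND qty >= 355 → true → T5

T5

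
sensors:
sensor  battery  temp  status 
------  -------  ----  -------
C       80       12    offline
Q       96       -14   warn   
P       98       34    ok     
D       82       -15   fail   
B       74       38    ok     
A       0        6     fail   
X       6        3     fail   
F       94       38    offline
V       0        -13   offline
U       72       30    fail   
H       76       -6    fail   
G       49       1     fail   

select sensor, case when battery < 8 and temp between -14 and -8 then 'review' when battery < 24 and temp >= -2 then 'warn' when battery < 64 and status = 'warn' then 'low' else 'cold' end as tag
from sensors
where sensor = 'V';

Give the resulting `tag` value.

sensor = V: battery=0, temp=-13, status=offline.
battery < 8 and temp between -14 and -8 → true → review

review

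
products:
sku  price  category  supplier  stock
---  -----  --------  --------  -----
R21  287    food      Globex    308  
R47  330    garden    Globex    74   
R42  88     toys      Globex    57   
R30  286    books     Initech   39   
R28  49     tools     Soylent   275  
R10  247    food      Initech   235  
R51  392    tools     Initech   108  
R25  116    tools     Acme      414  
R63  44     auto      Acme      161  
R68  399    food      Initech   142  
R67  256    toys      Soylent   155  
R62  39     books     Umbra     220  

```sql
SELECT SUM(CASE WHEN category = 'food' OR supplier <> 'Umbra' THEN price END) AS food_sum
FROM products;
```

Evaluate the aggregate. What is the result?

2494

sku=R21: ✓ → 287
sku=R47: ✓ → 330
sku=R42: ✓ → 88
sku=R30: ✓ → 286
sku=R28: ✓ → 49
sku=R10: ✓ → 247
sku=R51: ✓ → 392
sku=R25: ✓ → 116
sku=R63: ✓ → 44
sku=R68: ✓ → 399
sku=R67: ✓ → 256
sku=R62: ✗
food_sum = 287 + 330 + 88 + 286 + 49 + 247 + 392 + 116 + 44 + 399 + 256 = 2494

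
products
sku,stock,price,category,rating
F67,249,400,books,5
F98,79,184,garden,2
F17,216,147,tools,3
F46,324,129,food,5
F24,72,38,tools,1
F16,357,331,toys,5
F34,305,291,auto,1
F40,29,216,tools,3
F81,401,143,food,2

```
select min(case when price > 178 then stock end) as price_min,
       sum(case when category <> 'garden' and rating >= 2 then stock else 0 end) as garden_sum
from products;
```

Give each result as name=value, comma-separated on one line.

[price_min: price > 178]
sku=F67: ✓ → 249
sku=F98: ✓ → 79
sku=F17: ✗
sku=F46: ✗
sku=F24: ✗
sku=F16: ✓ → 357
sku=F34: ✓ → 305
sku=F40: ✓ → 29
sku=F81: ✗
price_min = MIN(249, 79, 357, 305, 29) = 29
—
[garden_sum: category <> 'garden' and rating >= 2]
sku=F67: ✓ → 249
sku=F98: ✗
sku=F17: ✓ → 216
sku=F46: ✓ → 324
sku=F24: ✗
sku=F16: ✓ → 357
sku=F34: ✗
sku=F40: ✓ → 29
sku=F81: ✓ → 401
garden_sum = 249 + 216 + 324 + 357 + 29 + 401 = 1576

price_min=29, garden_sum=1576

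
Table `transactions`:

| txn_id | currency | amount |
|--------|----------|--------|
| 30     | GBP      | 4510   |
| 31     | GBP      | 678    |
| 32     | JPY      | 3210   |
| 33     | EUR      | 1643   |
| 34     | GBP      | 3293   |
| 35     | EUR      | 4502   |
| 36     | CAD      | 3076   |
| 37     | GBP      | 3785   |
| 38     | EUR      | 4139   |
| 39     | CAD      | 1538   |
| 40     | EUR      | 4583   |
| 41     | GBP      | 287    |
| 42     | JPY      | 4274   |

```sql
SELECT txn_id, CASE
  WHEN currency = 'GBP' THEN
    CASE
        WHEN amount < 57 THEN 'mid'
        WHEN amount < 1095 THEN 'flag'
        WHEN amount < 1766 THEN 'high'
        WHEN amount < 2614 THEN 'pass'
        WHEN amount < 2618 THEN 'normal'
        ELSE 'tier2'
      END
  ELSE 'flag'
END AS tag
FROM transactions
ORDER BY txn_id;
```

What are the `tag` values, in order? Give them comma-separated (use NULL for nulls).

tier2, flag, flag, flag, tier2, flag, flag, tier2, flag, flag, flag, flag, flag

txn_id=30: currency='GBP' → inner[ELSE] → tier2
txn_id=31: currency='GBP' → inner[amount < 1095] → flag
txn_id=32: currency='JPY' → outer ELSE → flag
txn_id=33: currency='EUR' → outer ELSE → flag
txn_id=34: currency='GBP' → inner[ELSE] → tier2
txn_id=35: currency='EUR' → outer ELSE → flag
txn_id=36: currency='CAD' → outer ELSE → flag
txn_id=37: currency='GBP' → inner[ELSE] → tier2
txn_id=38: currency='EUR' → outer ELSE → flag
txn_id=39: currency='CAD' → outer ELSE → flag
txn_id=40: currency='EUR' → outer ELSE → flag
txn_id=41: currency='GBP' → inner[amount < 1095] → flag
txn_id=42: currency='JPY' → outer ELSE → flag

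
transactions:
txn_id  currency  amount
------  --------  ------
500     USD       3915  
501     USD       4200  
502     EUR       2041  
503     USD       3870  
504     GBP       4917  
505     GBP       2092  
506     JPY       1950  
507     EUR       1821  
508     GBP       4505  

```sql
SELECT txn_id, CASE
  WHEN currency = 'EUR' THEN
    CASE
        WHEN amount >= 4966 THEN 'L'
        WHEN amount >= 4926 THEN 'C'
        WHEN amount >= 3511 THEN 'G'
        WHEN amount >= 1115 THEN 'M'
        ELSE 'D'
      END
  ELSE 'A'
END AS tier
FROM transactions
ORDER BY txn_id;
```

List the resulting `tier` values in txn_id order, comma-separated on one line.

txn_id=500: currency='USD' → outer ELSE → A
txn_id=501: currency='USD' → outer ELSE → A
txn_id=502: currency='EUR' → inner[amount >= 1115] → M
txn_id=503: currency='USD' → outer ELSE → A
txn_id=504: currency='GBP' → outer ELSE → A
txn_id=505: currency='GBP' → outer ELSE → A
txn_id=506: currency='JPY' → outer ELSE → A
txn_id=507: currency='EUR' → inner[amount >= 1115] → M
txn_id=508: currency='GBP' → outer ELSE → A

A, A, M, A, A, A, A, M, A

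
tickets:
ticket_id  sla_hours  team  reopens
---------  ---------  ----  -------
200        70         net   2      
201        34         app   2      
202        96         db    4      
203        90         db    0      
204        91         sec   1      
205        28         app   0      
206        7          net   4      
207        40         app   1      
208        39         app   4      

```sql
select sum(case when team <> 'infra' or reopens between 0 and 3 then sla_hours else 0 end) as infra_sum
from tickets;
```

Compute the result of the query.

ticket_id=200: ✓ → 70
ticket_id=201: ✓ → 34
ticket_id=202: ✓ → 96
ticket_id=203: ✓ → 90
ticket_id=204: ✓ → 91
ticket_id=205: ✓ → 28
ticket_id=206: ✓ → 7
ticket_id=207: ✓ → 40
ticket_id=208: ✓ → 39
infra_sum = 70 + 34 + 96 + 90 + 91 + 28 + 7 + 40 + 39 = 495

495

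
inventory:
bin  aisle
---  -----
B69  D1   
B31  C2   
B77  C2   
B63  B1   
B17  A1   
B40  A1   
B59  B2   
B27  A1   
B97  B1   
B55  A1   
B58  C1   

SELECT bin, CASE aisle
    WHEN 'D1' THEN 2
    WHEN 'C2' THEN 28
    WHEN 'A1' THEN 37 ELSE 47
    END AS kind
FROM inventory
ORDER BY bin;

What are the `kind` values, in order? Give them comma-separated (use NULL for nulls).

37, 37, 28, 37, 37, 47, 47, 47, 2, 28, 47

bin=B17: aisle='A1' → 37
bin=B27: aisle='A1' → 37
bin=B31: aisle='C2' → 28
bin=B40: aisle='A1' → 37
bin=B55: aisle='A1' → 37
bin=B58: ELSE → 47
bin=B59: ELSE → 47
bin=B63: ELSE → 47
bin=B69: aisle='D1' → 2
bin=B77: aisle='C2' → 28
bin=B97: ELSE → 47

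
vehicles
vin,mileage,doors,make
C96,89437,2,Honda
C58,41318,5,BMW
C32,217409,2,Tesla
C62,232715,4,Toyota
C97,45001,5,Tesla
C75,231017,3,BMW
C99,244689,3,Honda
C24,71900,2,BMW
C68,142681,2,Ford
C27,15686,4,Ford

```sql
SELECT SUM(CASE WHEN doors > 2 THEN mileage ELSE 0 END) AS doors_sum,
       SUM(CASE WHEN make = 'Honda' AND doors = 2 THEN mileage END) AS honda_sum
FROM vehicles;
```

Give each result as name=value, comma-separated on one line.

[doors_sum: doors > 2]
vin=C96: ✗
vin=C58: ✓ → 41318
vin=C32: ✗
vin=C62: ✓ → 232715
vin=C97: ✓ → 45001
vin=C75: ✓ → 231017
vin=C99: ✓ → 244689
vin=C24: ✗
vin=C68: ✗
vin=C27: ✓ → 15686
doors_sum = 41318 + 232715 + 45001 + 231017 + 244689 + 15686 = 810426
—
[honda_sum: make = 'Honda' AND doors = 2]
vin=C96: ✓ → 89437
vin=C58: ✗
vin=C32: ✗
vin=C62: ✗
vin=C97: ✗
vin=C75: ✗
vin=C99: ✗
vin=C24: ✗
vin=C68: ✗
vin=C27: ✗
honda_sum = 89437

doors_sum=810426, honda_sum=89437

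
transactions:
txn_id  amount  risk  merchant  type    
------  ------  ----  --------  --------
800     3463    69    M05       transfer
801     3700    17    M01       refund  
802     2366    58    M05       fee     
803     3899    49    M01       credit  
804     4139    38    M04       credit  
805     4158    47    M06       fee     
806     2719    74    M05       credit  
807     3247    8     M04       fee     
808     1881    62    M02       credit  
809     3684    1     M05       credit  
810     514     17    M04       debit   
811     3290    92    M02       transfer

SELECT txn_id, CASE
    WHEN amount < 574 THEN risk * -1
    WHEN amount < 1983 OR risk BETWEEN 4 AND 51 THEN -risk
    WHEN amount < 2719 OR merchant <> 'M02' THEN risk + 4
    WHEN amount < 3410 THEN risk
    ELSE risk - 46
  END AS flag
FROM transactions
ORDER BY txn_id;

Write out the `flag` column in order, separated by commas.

txn_id=800: amount < 2719 OR merchant <> 'M02' → 73
txn_id=801: amount < 1983 OR risk BETWEEN 4 AND 51 → -17
txn_id=802: amount < 2719 OR merchant <> 'M02' → 62
txn_id=803: amount < 1983 OR risk BETWEEN 4 AND 51 → -49
txn_id=804: amount < 1983 OR risk BETWEEN 4 AND 51 → -38
txn_id=805: amount < 1983 OR risk BETWEEN 4 AND 51 → -47
txn_id=806: amount < 2719 OR merchant <> 'M02' → 78
txn_id=807: amount < 1983 OR risk BETWEEN 4 AND 51 → -8
txn_id=808: amount < 1983 OR risk BETWEEN 4 AND 51 → -62
txn_id=809: amount < 2719 OR merchant <> 'M02' → 5
txn_id=810: amount < 574 → -17
txn_id=811: amount < 3410 → 92

73, -17, 62, -49, -38, -47, 78, -8, -62, 5, -17, 92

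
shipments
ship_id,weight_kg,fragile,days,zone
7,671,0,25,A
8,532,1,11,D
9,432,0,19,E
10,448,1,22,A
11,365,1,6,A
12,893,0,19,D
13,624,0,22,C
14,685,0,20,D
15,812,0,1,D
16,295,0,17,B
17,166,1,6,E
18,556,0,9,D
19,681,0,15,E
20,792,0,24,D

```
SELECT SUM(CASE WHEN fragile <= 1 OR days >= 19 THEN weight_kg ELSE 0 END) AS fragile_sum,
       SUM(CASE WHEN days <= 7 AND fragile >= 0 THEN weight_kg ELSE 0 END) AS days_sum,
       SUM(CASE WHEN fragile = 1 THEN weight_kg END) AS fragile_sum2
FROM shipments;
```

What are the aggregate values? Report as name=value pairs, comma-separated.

[fragile_sum: fragile <= 1 OR days >= 19]
ship_id=7: ✓ → 671
ship_id=8: ✓ → 532
ship_id=9: ✓ → 432
ship_id=10: ✓ → 448
ship_id=11: ✓ → 365
ship_id=12: ✓ → 893
ship_id=13: ✓ → 624
ship_id=14: ✓ → 685
ship_id=15: ✓ → 812
ship_id=16: ✓ → 295
ship_id=17: ✓ → 166
ship_id=18: ✓ → 556
ship_id=19: ✓ → 681
ship_id=20: ✓ → 792
fragile_sum = 671 + 532 + 432 + 448 + 365 + 893 + 624 + 685 + 812 + 295 + 166 + 556 + 681 + 792 = 7952
—
[days_sum: days <= 7 AND fragile >= 0]
ship_id=7: ✗
ship_id=8: ✗
ship_id=9: ✗
ship_id=10: ✗
ship_id=11: ✓ → 365
ship_id=12: ✗
ship_id=13: ✗
ship_id=14: ✗
ship_id=15: ✓ → 812
ship_id=16: ✗
ship_id=17: ✓ → 166
ship_id=18: ✗
ship_id=19: ✗
ship_id=20: ✗
days_sum = 365 + 812 + 166 = 1343
—
[fragile_sum2: fragile = 1]
ship_id=7: ✗
ship_id=8: ✓ → 532
ship_id=9: ✗
ship_id=10: ✓ → 448
ship_id=11: ✓ → 365
ship_id=12: ✗
ship_id=13: ✗
ship_id=14: ✗
ship_id=15: ✗
ship_id=16: ✗
ship_id=17: ✓ → 166
ship_id=18: ✗
ship_id=19: ✗
ship_id=20: ✗
fragile_sum2 = 532 + 448 + 365 + 166 = 1511

fragile_sum=7952, days_sum=1343, fragile_sum2=1511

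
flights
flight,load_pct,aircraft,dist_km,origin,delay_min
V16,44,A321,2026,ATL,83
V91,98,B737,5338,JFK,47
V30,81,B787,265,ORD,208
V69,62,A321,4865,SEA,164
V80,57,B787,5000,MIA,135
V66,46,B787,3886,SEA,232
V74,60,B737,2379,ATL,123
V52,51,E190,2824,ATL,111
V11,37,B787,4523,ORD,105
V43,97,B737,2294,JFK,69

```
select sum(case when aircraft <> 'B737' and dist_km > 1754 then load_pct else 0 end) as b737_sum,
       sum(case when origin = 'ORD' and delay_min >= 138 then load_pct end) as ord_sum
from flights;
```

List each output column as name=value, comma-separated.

b737_sum=297, ord_sum=81

[b737_sum: aircraft <> 'B737' and dist_km > 1754]
flight=V16: ✓ → 44
flight=V91: ✗
flight=V30: ✗
flight=V69: ✓ → 62
flight=V80: ✓ → 57
flight=V66: ✓ → 46
flight=V74: ✗
flight=V52: ✓ → 51
flight=V11: ✓ → 37
flight=V43: ✗
b737_sum = 44 + 62 + 57 + 46 + 51 + 37 = 297
—
[ord_sum: origin = 'ORD' and delay_min >= 138]
flight=V16: ✗
flight=V91: ✗
flight=V30: ✓ → 81
flight=V69: ✗
flight=V80: ✗
flight=V66: ✗
flight=V74: ✗
flight=V52: ✗
flight=V11: ✗
flight=V43: ✗
ord_sum = 81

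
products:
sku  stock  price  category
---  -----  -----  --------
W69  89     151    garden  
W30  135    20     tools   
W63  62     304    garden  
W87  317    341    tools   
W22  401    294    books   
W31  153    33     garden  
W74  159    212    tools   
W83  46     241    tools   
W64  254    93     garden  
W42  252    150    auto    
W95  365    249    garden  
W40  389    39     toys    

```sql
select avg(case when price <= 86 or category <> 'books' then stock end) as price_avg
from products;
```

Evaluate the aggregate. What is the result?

201.9090909091

sku=W69: ✓ → 89
sku=W30: ✓ → 135
sku=W63: ✓ → 62
sku=W87: ✓ → 317
sku=W22: ✗
sku=W31: ✓ → 153
sku=W74: ✓ → 159
sku=W83: ✓ → 46
sku=W64: ✓ → 254
sku=W42: ✓ → 252
sku=W95: ✓ → 365
sku=W40: ✓ → 389
price_avg = (89 + 135 + 62 + 317 + 153 + 159 + 46 + 254 + 252 + 365 + 389) / 11 = 201.9090909091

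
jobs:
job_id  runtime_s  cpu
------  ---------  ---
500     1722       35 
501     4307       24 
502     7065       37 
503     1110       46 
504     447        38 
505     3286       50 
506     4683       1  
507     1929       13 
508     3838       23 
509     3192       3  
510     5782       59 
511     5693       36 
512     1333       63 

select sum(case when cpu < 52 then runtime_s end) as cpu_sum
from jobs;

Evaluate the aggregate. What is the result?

37272

job_id=500: ✓ → 1722
job_id=501: ✓ → 4307
job_id=502: ✓ → 7065
job_id=503: ✓ → 1110
job_id=504: ✓ → 447
job_id=505: ✓ → 3286
job_id=506: ✓ → 4683
job_id=507: ✓ → 1929
job_id=508: ✓ → 3838
job_id=509: ✓ → 3192
job_id=510: ✗
job_id=511: ✓ → 5693
job_id=512: ✗
cpu_sum = 1722 + 4307 + 7065 + 1110 + 447 + 3286 + 4683 + 1929 + 3838 + 3192 + 5693 = 37272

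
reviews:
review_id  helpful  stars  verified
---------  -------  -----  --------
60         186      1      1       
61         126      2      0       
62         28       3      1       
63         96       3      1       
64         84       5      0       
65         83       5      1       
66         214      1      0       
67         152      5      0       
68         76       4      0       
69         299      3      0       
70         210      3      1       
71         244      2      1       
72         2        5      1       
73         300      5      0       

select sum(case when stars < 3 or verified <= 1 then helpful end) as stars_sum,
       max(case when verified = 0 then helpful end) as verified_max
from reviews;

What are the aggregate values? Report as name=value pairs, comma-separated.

stars_sum=2100, verified_max=300

[stars_sum: stars < 3 or verified <= 1]
review_id=60: ✓ → 186
review_id=61: ✓ → 126
review_id=62: ✓ → 28
review_id=63: ✓ → 96
review_id=64: ✓ → 84
review_id=65: ✓ → 83
review_id=66: ✓ → 214
review_id=67: ✓ → 152
review_id=68: ✓ → 76
review_id=69: ✓ → 299
review_id=70: ✓ → 210
review_id=71: ✓ → 244
review_id=72: ✓ → 2
review_id=73: ✓ → 300
stars_sum = 186 + 126 + 28 + 96 + 84 + 83 + 214 + 152 + 76 + 299 + 210 + 244 + 2 + 300 = 2100
—
[verified_max: verified = 0]
review_id=60: ✗
review_id=61: ✓ → 126
review_id=62: ✗
review_id=63: ✗
review_id=64: ✓ → 84
review_id=65: ✗
review_id=66: ✓ → 214
review_id=67: ✓ → 152
review_id=68: ✓ → 76
review_id=69: ✓ → 299
review_id=70: ✗
review_id=71: ✗
review_id=72: ✗
review_id=73: ✓ → 300
verified_max = MAX(126, 84, 214, 152, 76, 299, 300) = 300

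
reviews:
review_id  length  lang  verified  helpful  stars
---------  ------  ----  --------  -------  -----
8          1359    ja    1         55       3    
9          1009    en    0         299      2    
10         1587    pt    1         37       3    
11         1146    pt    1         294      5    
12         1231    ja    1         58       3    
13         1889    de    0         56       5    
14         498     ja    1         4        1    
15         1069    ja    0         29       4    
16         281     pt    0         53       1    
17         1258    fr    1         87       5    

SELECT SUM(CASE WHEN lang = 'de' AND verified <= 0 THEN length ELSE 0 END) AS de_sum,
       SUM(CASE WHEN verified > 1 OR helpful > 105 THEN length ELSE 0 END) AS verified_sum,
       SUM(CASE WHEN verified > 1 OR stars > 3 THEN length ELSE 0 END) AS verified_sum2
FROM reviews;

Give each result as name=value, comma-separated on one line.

[de_sum: lang = 'de' AND verified <= 0]
review_id=8: ✗
review_id=9: ✗
review_id=10: ✗
review_id=11: ✗
review_id=12: ✗
review_id=13: ✓ → 1889
review_id=14: ✗
review_id=15: ✗
review_id=16: ✗
review_id=17: ✗
de_sum = 1889
—
[verified_sum: verified > 1 OR helpful > 105]
review_id=8: ✗
review_id=9: ✓ → 1009
review_id=10: ✗
review_id=11: ✓ → 1146
review_id=12: ✗
review_id=13: ✗
review_id=14: ✗
review_id=15: ✗
review_id=16: ✗
review_id=17: ✗
verified_sum = 1009 + 1146 = 2155
—
[verified_sum2: verified > 1 OR stars > 3]
review_id=8: ✗
review_id=9: ✗
review_id=10: ✗
review_id=11: ✓ → 1146
review_id=12: ✗
review_id=13: ✓ → 1889
review_id=14: ✗
review_id=15: ✓ → 1069
review_id=16: ✗
review_id=17: ✓ → 1258
verified_sum2 = 1146 + 1889 + 1069 + 1258 = 5362

de_sum=1889, verified_sum=2155, verified_sum2=5362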